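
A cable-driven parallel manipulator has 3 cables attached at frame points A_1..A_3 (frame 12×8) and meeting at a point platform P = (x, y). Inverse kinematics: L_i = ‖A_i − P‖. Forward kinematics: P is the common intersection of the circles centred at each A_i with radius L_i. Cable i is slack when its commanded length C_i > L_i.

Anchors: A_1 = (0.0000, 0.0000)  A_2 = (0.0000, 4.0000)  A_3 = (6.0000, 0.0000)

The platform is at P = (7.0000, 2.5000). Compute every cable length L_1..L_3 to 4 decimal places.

L_1: Δ = A_1−P = (-7.0000, -2.5000) → ‖Δ‖ = √55.2500 = 7.4330
L_2: Δ = A_2−P = (-7.0000, 1.5000) → ‖Δ‖ = √51.2500 = 7.1589
L_3: Δ = A_3−P = (-1.0000, -2.5000) → ‖Δ‖ = √7.2500 = 2.6926

(7.4330, 7.1589, 2.6926)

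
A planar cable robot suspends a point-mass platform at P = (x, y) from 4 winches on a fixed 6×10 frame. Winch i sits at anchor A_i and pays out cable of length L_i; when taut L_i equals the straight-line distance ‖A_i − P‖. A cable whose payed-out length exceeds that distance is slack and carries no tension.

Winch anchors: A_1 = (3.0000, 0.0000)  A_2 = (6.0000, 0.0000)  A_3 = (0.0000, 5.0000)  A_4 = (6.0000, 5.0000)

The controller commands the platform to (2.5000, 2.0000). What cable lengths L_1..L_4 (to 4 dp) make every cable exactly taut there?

L_1: Δ = A_1−P = (0.5000, -2.0000) → ‖Δ‖ = √4.2500 = 2.0616
L_2: Δ = A_2−P = (3.5000, -2.0000) → ‖Δ‖ = √16.2500 = 4.0311
L_3: Δ = A_3−P = (-2.5000, 3.0000) → ‖Δ‖ = √15.2500 = 3.9051
L_4: Δ = A_4−P = (3.5000, 3.0000) → ‖Δ‖ = √21.2500 = 4.6098

(2.0616, 4.0311, 3.9051, 4.6098)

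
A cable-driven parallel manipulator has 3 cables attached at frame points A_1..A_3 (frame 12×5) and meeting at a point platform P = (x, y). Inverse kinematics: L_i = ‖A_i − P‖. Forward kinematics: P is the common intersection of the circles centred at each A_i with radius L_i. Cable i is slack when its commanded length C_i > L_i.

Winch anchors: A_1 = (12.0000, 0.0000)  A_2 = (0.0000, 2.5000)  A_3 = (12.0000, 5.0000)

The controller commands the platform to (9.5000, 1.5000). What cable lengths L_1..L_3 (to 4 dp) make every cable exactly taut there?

cable 1: Δx=2.5000, Δy=-1.5000; L_1 = √(Δx²+Δy²) = 2.9155
cable 2: Δx=-9.5000, Δy=1.0000; L_2 = √(Δx²+Δy²) = 9.5525
cable 3: Δx=2.5000, Δy=3.5000; L_3 = √(Δx²+Δy²) = 4.3012

(2.9155, 9.5525, 4.3012)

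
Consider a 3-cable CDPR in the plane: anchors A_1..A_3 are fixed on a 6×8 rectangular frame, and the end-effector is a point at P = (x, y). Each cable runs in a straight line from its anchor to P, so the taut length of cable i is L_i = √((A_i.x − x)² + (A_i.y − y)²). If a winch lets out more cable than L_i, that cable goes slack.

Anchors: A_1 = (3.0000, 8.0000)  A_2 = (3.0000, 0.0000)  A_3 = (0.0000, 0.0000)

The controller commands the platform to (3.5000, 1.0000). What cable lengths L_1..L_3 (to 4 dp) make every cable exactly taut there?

(7.0178, 1.1180, 3.6401)

cable 1: Δx=-0.5000, Δy=7.0000; L_1 = √(Δx²+Δy²) = 7.0178
cable 2: Δx=-0.5000, Δy=-1.0000; L_2 = √(Δx²+Δy²) = 1.1180
cable 3: Δx=-3.5000, Δy=-1.0000; L_3 = √(Δx²+Δy²) = 3.6401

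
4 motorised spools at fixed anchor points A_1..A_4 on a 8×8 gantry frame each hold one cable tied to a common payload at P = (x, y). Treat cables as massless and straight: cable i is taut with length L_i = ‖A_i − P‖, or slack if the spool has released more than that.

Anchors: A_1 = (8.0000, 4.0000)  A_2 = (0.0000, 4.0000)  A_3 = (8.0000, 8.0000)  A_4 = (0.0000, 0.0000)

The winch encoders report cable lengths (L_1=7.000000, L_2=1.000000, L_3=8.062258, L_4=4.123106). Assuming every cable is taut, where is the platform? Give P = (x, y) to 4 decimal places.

(1.0000, 4.0000)

expand ‖A_i−P‖²=L_i² and subtract eq 1 (k_i ≔ ‖A_i‖²−L_i²)
k_1 = 64.0000+16.0000−49.0000 = 31.0000
eq1−eq2 → [16.0000  0.0000]·P = 16.0000
eq1−eq3 → [0.0000  -8.0000]·P = -32.0000
eq1−eq4 → [16.0000  8.0000]·P = 48.0000
2×2 solve → P = (1.0000, 4.0000)
check cable 4: ‖A_4−P‖² = 17.0000 ≈ L_4² = 17.0000 ✓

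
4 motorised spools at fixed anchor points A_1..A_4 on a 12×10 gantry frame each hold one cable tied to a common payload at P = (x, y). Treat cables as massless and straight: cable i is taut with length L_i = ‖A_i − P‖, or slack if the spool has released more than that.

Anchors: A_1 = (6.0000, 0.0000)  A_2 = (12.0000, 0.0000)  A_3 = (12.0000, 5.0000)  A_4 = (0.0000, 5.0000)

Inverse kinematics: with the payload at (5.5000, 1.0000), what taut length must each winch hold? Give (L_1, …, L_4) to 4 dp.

(1.1180, 6.5765, 7.6322, 6.8007)

L_1 = √((6.0000−5.5000)² + (0.0000−1.0000)²) = 1.1180
L_2 = √((12.0000−5.5000)² + (0.0000−1.0000)²) = 6.5765
L_3 = √((12.0000−5.5000)² + (5.0000−1.0000)²) = 7.6322
L_4 = √((0.0000−5.5000)² + (5.0000−1.0000)²) = 6.8007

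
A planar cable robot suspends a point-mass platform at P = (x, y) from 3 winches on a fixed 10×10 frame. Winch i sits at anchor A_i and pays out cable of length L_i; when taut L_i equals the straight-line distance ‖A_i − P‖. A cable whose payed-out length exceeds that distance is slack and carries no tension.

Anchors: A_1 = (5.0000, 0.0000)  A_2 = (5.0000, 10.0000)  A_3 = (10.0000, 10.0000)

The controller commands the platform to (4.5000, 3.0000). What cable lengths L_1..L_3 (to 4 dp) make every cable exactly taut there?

(3.0414, 7.0178, 8.9022)

L_1: Δ = A_1−P = (0.5000, -3.0000) → ‖Δ‖ = √9.2500 = 3.0414
L_2: Δ = A_2−P = (0.5000, 7.0000) → ‖Δ‖ = √49.2500 = 7.0178
L_3: Δ = A_3−P = (5.5000, 7.0000) → ‖Δ‖ = √79.2500 = 8.9022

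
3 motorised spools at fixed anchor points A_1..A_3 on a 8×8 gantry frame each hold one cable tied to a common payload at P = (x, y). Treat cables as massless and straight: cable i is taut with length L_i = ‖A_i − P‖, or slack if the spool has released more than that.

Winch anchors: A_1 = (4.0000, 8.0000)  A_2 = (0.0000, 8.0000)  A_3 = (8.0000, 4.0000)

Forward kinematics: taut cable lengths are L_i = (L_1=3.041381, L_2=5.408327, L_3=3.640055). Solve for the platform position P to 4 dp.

(4.5000, 5.0000)

expand ‖A_i−P‖²=L_i² and subtract eq 1 (q_i ≔ ‖A_i‖²−L_i²)
q_1 = 16.0000+64.0000−9.2500 = 70.7500
eq1−eq2 → [8.0000  0.0000]·P = 36.0000
eq1−eq3 → [-8.0000  8.0000]·P = 4.0000
2×2 solve → P = (4.5000, 5.0000)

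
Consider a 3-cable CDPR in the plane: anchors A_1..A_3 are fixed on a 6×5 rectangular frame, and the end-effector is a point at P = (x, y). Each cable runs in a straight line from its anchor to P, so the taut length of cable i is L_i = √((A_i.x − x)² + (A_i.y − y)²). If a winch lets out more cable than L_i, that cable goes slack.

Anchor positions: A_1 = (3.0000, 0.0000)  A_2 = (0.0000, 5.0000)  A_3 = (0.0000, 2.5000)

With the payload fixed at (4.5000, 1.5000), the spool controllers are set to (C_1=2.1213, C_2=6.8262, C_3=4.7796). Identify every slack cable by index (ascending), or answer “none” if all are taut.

cable 1: √((-1.5000)²+(-1.5000)²)=2.1213, C_1=2.1213: taut
cable 2: √((-4.5000)²+(3.5000)²)=5.7009, C_2=6.8262: slack
cable 3: √((-4.5000)²+(1.0000)²)=4.6098, C_3=4.7796: slack

2, 3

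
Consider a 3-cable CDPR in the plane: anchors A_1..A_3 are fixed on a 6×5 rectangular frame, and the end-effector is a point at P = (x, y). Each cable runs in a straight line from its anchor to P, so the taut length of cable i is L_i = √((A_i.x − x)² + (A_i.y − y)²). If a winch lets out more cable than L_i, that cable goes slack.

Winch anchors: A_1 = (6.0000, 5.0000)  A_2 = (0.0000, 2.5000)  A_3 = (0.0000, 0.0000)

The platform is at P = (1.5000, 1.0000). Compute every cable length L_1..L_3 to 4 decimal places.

(6.0208, 2.1213, 1.8028)

L_1 = √((6.0000−1.5000)² + (5.0000−1.0000)²) = 6.0208
L_2 = √((0.0000−1.5000)² + (2.5000−1.0000)²) = 2.1213
L_3 = √((0.0000−1.5000)² + (0.0000−1.0000)²) = 1.8028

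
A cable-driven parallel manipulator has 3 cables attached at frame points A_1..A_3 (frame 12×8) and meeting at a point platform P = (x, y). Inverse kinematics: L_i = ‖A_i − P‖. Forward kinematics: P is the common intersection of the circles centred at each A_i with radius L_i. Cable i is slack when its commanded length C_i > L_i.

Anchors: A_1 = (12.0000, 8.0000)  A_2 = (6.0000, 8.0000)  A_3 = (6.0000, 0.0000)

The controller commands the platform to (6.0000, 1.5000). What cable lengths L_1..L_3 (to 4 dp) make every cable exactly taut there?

L_1 = √((12.0000−6.0000)² + (8.0000−1.5000)²) = 8.8459
L_2 = √((6.0000−6.0000)² + (8.0000−1.5000)²) = 6.5000
L_3 = √((6.0000−6.0000)² + (0.0000−1.5000)²) = 1.5000

(8.8459, 6.5000, 1.5000)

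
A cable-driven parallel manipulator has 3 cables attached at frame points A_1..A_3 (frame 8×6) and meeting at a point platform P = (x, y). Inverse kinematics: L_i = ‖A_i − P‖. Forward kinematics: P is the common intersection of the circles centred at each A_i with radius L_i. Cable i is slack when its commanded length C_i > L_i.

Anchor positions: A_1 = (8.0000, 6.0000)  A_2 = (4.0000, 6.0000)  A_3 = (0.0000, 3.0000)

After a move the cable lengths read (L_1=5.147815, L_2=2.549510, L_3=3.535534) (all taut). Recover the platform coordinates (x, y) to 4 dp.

(3.5000, 3.5000)

expand ‖A_i−P‖²=L_i² and subtract eq 1 (q_i ≔ ‖A_i‖²−L_i²)
q_1 = 64.0000+36.0000−26.5000 = 73.5000
eq1−eq2 → [8.0000  0.0000]·P = 28.0000
eq1−eq3 → [16.0000  6.0000]·P = 77.0000
2×2 solve → P = (3.5000, 3.5000)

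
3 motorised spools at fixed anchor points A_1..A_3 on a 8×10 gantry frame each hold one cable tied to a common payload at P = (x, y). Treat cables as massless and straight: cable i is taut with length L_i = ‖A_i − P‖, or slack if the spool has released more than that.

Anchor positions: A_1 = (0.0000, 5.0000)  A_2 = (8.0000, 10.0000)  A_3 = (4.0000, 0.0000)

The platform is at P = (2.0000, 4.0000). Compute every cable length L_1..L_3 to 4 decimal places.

cable 1: Δx=-2.0000, Δy=1.0000; L_1 = √(Δx²+Δy²) = 2.2361
cable 2: Δx=6.0000, Δy=6.0000; L_2 = √(Δx²+Δy²) = 8.4853
cable 3: Δx=2.0000, Δy=-4.0000; L_3 = √(Δx²+Δy²) = 4.4721

(2.2361, 8.4853, 4.4721)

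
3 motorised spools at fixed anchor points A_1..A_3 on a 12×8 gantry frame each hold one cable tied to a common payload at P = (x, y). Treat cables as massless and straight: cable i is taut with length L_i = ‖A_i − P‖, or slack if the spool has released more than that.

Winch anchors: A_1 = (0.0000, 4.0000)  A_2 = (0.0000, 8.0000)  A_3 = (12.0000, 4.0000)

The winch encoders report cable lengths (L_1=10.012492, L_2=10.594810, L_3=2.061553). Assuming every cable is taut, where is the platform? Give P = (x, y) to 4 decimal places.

circle eqns → linear via eq_j − eq_1; set c_j = A_j·A_j − L_j²
c_1 = 0.0000+16.0000−100.2500 = -84.2500
0.0000·x − 8.0000·y = c_1−c_2 = -36.0000
-24.0000·x + 0.0000·y = c_1−c_3 = -240.0000
solve first two rows → x=10.0000, y=4.5000

(10.0000, 4.5000)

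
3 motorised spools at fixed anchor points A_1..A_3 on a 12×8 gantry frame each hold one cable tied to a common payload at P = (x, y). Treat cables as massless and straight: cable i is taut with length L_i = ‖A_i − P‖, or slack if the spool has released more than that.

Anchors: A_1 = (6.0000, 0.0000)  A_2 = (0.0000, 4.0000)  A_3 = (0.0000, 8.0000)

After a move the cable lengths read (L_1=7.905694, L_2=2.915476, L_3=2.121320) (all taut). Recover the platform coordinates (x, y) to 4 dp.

expand ‖A_i−P‖²=L_i² and subtract eq 1 (k_i ≔ ‖A_i‖²−L_i²)
k_1 = 36.0000+0.0000−62.5000 = -26.5000
eq1−eq2 → [12.0000  -8.0000]·P = -34.0000
eq1−eq3 → [12.0000  -16.0000]·P = -86.0000
2×2 solve → P = (1.5000, 6.5000)

(1.5000, 6.5000)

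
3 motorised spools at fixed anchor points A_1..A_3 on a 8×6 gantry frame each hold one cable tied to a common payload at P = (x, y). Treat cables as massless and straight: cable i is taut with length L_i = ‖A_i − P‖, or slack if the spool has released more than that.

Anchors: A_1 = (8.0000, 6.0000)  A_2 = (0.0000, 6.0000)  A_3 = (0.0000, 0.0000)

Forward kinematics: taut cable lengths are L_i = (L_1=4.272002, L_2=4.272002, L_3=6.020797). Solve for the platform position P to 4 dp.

(4.0000, 4.5000)

circle eqns → linear via eq_j − eq_1; set q_j = A_j·A_j − L_j²
q_1 = 64.0000+36.0000−18.2500 = 81.7500
16.0000·x + 0.0000·y = q_1−q_2 = 64.0000
16.0000·x + 12.0000·y = q_1−q_3 = 118.0000
solve first two rows → x=4.0000, y=4.5000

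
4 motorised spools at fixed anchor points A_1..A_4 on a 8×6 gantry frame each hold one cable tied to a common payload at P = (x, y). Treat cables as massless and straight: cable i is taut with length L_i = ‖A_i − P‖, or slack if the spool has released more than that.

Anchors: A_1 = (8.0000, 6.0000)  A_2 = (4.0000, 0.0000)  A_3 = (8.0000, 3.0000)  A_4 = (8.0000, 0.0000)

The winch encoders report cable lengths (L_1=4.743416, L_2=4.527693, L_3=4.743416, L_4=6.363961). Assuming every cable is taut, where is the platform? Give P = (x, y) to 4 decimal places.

(3.5000, 4.5000)

each cable: (A_i−P)·(A_i−P) = L_i²; let q_i = ‖A_i‖²−L_i²
q_1 = 64.0000+36.0000−22.5000 = 77.5000
row 1: 8.0000x + 12.0000y = 82.0000  (q_2=-4.5000)
row 2: 0.0000x + 6.0000y = 27.0000  (q_3=50.5000)
row 3: 0.0000x + 12.0000y = 54.0000  (q_4=23.5000)
Cramer on rows 1–2 → x = 3.5000, y = 4.5000
check cable 4: ‖A_4−P‖² = 40.5000 ≈ L_4² = 40.5000 ✓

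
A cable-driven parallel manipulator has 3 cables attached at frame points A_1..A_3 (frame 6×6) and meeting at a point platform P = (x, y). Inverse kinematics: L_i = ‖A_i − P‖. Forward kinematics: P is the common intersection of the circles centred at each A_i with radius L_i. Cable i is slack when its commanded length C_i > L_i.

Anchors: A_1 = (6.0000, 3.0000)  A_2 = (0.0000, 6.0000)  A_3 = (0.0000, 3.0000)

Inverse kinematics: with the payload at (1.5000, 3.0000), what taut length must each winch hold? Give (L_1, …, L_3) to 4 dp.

L_1: Δ = A_1−P = (4.5000, 0.0000) → ‖Δ‖ = √20.2500 = 4.5000
L_2: Δ = A_2−P = (-1.5000, 3.0000) → ‖Δ‖ = √11.2500 = 3.3541
L_3: Δ = A_3−P = (-1.5000, 0.0000) → ‖Δ‖ = √2.2500 = 1.5000

(4.5000, 3.3541, 1.5000)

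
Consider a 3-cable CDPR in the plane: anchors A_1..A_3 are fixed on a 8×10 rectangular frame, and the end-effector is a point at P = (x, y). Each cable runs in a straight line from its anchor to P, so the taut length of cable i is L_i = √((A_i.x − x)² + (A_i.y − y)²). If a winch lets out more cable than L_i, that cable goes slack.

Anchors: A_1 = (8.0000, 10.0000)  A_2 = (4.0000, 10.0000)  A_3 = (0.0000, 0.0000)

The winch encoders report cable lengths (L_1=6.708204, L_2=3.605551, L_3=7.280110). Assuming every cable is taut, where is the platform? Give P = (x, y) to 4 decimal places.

(2.0000, 7.0000)

circle eqns → linear via eq_j − eq_1; set k_j = A_j·A_j − L_j²
k_1 = 64.0000+100.0000−45.0000 = 119.0000
8.0000·x + 0.0000·y = k_1−k_2 = 16.0000
16.0000·x + 20.0000·y = k_1−k_3 = 172.0000
solve first two rows → x=2.0000, y=7.0000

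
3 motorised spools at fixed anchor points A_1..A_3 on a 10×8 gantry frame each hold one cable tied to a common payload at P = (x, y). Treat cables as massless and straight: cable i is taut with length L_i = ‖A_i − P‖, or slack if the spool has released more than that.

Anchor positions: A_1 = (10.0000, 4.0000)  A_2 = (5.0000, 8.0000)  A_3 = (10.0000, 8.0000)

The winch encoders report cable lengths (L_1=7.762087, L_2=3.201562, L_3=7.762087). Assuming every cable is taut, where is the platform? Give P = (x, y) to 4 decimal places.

(2.5000, 6.0000)

each cable: (A_i−P)·(A_i−P) = L_i²; let k_i = ‖A_i‖²−L_i²
k_1 = 100.0000+16.0000−60.2500 = 55.7500
row 1: 10.0000x − 8.0000y = -23.0000  (k_2=78.7500)
row 2: 0.0000x − 8.0000y = -48.0000  (k_3=103.7500)
Cramer on rows 1–2 → x = 2.5000, y = 6.0000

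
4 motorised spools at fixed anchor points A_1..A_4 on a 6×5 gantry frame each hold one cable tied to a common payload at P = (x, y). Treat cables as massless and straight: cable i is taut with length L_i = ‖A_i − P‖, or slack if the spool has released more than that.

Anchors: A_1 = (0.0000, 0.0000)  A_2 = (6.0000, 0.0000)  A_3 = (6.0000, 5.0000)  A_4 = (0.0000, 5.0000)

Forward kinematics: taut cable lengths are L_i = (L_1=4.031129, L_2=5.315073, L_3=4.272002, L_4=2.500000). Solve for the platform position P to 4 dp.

(2.0000, 3.5000)

circle eqns → linear via eq_j − eq_1; set c_j = A_j·A_j − L_j²
c_1 = 0.0000+0.0000−16.2500 = -16.2500
-12.0000·x + 0.0000·y = c_1−c_2 = -24.0000
-12.0000·x − 10.0000·y = c_1−c_3 = -59.0000
0.0000·x − 10.0000·y = c_1−c_4 = -35.0000
solve first two rows → x=2.0000, y=3.5000
check cable 4: ‖A_4−P‖² = 6.2500 ≈ L_4² = 6.2500 ✓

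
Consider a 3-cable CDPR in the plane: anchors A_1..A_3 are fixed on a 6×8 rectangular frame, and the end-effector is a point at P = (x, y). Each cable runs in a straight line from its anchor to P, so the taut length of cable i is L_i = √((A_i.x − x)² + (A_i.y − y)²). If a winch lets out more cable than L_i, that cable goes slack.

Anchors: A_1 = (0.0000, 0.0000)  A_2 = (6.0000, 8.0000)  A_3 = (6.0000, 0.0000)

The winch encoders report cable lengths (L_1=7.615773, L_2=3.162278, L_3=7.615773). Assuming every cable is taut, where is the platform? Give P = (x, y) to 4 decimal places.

(3.0000, 7.0000)

expand ‖A_i−P‖²=L_i² and subtract eq 1 (c_i ≔ ‖A_i‖²−L_i²)
c_1 = 0.0000+0.0000−58.0000 = -58.0000
eq1−eq2 → [-12.0000  -16.0000]·P = -148.0000
eq1−eq3 → [-12.0000  0.0000]·P = -36.0000
2×2 solve → P = (3.0000, 7.0000)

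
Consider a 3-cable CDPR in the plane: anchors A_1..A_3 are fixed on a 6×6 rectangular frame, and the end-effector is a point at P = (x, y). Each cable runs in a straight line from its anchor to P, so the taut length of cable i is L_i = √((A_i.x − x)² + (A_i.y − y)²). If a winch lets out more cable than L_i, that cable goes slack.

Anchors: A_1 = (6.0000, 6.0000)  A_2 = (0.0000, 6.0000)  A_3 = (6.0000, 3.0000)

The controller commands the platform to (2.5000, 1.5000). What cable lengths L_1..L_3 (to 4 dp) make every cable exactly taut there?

(5.7009, 5.1478, 3.8079)

L_1: Δ = A_1−P = (3.5000, 4.5000) → ‖Δ‖ = √32.5000 = 5.7009
L_2: Δ = A_2−P = (-2.5000, 4.5000) → ‖Δ‖ = √26.5000 = 5.1478
L_3: Δ = A_3−P = (3.5000, 1.5000) → ‖Δ‖ = √14.5000 = 3.8079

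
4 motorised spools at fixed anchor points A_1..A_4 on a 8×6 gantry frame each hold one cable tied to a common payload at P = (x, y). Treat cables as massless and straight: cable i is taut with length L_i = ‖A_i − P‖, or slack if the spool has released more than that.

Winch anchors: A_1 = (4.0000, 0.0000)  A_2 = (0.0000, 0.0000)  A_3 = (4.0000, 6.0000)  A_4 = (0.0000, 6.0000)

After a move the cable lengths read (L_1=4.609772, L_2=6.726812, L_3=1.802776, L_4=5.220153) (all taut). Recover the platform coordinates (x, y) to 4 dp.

circle eqns → linear via eq_j − eq_1; set q_j = A_j·A_j − L_j²
q_1 = 16.0000+0.0000−21.2500 = -5.2500
8.0000·x + 0.0000·y = q_1−q_2 = 40.0000
0.0000·x − 12.0000·y = q_1−q_3 = -54.0000
8.0000·x − 12.0000·y = q_1−q_4 = -14.0000
solve first two rows → x=5.0000, y=4.5000
check cable 4: ‖A_4−P‖² = 27.2500 ≈ L_4² = 27.2500 ✓

(5.0000, 4.5000)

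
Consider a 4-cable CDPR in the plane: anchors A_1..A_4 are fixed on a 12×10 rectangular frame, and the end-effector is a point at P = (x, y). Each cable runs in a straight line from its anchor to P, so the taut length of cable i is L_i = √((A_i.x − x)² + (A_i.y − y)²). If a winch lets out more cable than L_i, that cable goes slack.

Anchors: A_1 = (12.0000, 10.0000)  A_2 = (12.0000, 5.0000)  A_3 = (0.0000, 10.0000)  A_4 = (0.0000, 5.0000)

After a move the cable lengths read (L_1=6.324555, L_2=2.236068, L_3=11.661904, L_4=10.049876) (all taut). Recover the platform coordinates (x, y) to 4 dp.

expand ‖A_i−P‖²=L_i² and subtract eq 1 (q_i ≔ ‖A_i‖²−L_i²)
q_1 = 144.0000+100.0000−40.0000 = 204.0000
eq1−eq2 → [0.0000  10.0000]·P = 40.0000
eq1−eq3 → [24.0000  0.0000]·P = 240.0000
eq1−eq4 → [24.0000  10.0000]·P = 280.0000
2×2 solve → P = (10.0000, 4.0000)
check cable 4: ‖A_4−P‖² = 101.0000 ≈ L_4² = 101.0000 ✓

(10.0000, 4.0000)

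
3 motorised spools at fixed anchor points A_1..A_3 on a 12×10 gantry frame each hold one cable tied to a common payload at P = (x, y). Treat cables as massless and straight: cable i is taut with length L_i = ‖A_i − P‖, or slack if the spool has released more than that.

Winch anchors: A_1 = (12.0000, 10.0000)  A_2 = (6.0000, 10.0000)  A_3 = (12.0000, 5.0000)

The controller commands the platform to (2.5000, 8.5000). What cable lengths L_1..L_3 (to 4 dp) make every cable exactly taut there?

(9.6177, 3.8079, 10.1242)

L_1 = √((12.0000−2.5000)² + (10.0000−8.5000)²) = 9.6177
L_2 = √((6.0000−2.5000)² + (10.0000−8.5000)²) = 3.8079
L_3 = √((12.0000−2.5000)² + (5.0000−8.5000)²) = 10.1242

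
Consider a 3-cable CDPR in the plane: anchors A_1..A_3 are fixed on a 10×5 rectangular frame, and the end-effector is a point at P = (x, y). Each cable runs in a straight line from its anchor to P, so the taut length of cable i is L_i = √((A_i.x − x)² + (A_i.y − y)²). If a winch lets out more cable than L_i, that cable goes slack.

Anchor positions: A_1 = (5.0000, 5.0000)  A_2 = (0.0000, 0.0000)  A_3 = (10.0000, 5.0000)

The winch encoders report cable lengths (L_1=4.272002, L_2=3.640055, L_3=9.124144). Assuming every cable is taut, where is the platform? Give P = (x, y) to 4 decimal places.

(1.0000, 3.5000)

each cable: (A_i−P)·(A_i−P) = L_i²; let k_i = ‖A_i‖²−L_i²
k_1 = 25.0000+25.0000−18.2500 = 31.7500
row 1: 10.0000x + 10.0000y = 45.0000  (k_2=-13.2500)
row 2: -10.0000x + 0.0000y = -10.0000  (k_3=41.7500)
Cramer on rows 1–2 → x = 1.0000, y = 3.5000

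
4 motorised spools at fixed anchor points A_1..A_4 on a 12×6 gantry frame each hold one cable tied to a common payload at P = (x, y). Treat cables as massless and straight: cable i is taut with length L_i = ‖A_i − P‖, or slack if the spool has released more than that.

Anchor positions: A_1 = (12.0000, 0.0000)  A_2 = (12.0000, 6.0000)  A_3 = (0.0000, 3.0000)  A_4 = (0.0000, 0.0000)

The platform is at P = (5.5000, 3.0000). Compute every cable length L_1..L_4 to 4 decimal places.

(7.1589, 7.1589, 5.5000, 6.2650)

L_1: Δ = A_1−P = (6.5000, -3.0000) → ‖Δ‖ = √51.2500 = 7.1589
L_2: Δ = A_2−P = (6.5000, 3.0000) → ‖Δ‖ = √51.2500 = 7.1589
L_3: Δ = A_3−P = (-5.5000, 0.0000) → ‖Δ‖ = √30.2500 = 5.5000
L_4: Δ = A_4−P = (-5.5000, -3.0000) → ‖Δ‖ = √39.2500 = 6.2650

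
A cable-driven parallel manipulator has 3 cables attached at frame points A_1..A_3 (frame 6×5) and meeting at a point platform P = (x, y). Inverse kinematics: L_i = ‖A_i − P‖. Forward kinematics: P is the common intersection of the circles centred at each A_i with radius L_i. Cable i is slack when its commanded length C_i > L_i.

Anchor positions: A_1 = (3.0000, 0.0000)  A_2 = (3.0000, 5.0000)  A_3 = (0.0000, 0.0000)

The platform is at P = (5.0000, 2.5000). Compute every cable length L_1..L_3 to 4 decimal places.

(3.2016, 3.2016, 5.5902)

L_1: Δ = A_1−P = (-2.0000, -2.5000) → ‖Δ‖ = √10.2500 = 3.2016
L_2: Δ = A_2−P = (-2.0000, 2.5000) → ‖Δ‖ = √10.2500 = 3.2016
L_3: Δ = A_3−P = (-5.0000, -2.5000) → ‖Δ‖ = √31.2500 = 5.5902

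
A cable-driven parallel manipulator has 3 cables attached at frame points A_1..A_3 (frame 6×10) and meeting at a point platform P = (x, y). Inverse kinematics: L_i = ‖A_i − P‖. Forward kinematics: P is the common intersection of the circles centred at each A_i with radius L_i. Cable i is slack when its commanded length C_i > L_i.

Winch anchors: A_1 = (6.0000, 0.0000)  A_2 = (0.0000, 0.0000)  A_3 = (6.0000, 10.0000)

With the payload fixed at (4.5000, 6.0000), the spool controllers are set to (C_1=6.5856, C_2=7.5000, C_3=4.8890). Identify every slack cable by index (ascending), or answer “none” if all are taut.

cable 1: √((1.5000)²+(-6.0000)²)=6.1847, C_1=6.5856: slack
cable 2: √((-4.5000)²+(-6.0000)²)=7.5000, C_2=7.5000: taut
cable 3: √((1.5000)²+(4.0000)²)=4.2720, C_3=4.8890: slack

1, 3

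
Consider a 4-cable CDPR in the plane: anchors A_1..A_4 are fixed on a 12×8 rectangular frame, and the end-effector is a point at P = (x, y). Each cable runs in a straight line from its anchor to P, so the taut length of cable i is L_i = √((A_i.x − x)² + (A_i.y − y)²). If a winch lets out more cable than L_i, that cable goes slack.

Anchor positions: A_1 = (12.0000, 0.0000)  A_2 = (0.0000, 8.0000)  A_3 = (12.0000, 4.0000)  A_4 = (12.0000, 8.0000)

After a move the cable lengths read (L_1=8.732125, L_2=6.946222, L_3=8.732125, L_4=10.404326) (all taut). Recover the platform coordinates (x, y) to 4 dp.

expand ‖A_i−P‖²=L_i² and subtract eq 1 (q_i ≔ ‖A_i‖²−L_i²)
q_1 = 144.0000+0.0000−76.2500 = 67.7500
eq1−eq2 → [24.0000  -16.0000]·P = 52.0000
eq1−eq3 → [0.0000  -8.0000]·P = -16.0000
eq1−eq4 → [0.0000  -16.0000]·P = -32.0000
2×2 solve → P = (3.5000, 2.0000)
check cable 4: ‖A_4−P‖² = 108.2500 ≈ L_4² = 108.2500 ✓

(3.5000, 2.0000)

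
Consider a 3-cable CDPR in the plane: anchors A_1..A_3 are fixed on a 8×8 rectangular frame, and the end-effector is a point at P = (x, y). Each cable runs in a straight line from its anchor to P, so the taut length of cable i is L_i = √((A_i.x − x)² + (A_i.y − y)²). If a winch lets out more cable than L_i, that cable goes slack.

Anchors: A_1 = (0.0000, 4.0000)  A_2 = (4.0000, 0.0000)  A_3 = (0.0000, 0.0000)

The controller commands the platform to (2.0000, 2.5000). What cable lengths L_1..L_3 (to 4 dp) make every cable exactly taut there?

(2.5000, 3.2016, 3.2016)

L_1: Δ = A_1−P = (-2.0000, 1.5000) → ‖Δ‖ = √6.2500 = 2.5000
L_2: Δ = A_2−P = (2.0000, -2.5000) → ‖Δ‖ = √10.2500 = 3.2016
L_3: Δ = A_3−P = (-2.0000, -2.5000) → ‖Δ‖ = √10.2500 = 3.2016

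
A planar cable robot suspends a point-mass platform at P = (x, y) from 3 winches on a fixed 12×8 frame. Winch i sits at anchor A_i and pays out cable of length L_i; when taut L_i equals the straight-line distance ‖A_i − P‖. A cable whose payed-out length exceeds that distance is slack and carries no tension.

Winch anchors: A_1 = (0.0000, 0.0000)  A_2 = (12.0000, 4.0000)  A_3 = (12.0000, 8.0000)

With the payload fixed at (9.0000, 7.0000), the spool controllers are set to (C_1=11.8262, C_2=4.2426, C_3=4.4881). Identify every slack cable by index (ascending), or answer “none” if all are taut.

cable 1: L_1 = ‖A_1−P‖ = 11.4018;  C_1 = 11.8262 → slack
cable 2: L_2 = ‖A_2−P‖ = 4.2426;  C_2 = 4.2426 → taut
cable 3: L_3 = ‖A_3−P‖ = 3.1623;  C_3 = 4.4881 → slack

1, 3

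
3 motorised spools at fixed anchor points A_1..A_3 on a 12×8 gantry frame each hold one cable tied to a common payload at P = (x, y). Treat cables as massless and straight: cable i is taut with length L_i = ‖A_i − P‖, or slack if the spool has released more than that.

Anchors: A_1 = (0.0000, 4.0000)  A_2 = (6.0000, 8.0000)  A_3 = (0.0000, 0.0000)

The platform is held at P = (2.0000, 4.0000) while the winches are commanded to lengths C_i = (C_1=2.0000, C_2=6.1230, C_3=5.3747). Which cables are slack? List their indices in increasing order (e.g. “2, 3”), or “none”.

i=1: geometric 2.0000 vs commanded 2.0000 ⇒ taut
i=2: geometric 5.6569 vs commanded 6.1230 ⇒ slack
i=3: geometric 4.4721 vs commanded 5.3747 ⇒ slack

2, 3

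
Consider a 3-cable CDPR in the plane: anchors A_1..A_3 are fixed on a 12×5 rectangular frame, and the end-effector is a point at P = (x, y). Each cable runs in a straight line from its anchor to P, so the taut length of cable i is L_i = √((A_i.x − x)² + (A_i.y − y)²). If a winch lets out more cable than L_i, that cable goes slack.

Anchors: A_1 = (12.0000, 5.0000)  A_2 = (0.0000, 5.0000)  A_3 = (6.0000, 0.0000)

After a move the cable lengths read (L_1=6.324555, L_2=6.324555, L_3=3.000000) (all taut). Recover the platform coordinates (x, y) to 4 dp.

expand ‖A_i−P‖²=L_i² and subtract eq 1 (k_i ≔ ‖A_i‖²−L_i²)
k_1 = 144.0000+25.0000−40.0000 = 129.0000
eq1−eq2 → [24.0000  0.0000]·P = 144.0000
eq1−eq3 → [12.0000  10.0000]·P = 102.0000
2×2 solve → P = (6.0000, 3.0000)

(6.0000, 3.0000)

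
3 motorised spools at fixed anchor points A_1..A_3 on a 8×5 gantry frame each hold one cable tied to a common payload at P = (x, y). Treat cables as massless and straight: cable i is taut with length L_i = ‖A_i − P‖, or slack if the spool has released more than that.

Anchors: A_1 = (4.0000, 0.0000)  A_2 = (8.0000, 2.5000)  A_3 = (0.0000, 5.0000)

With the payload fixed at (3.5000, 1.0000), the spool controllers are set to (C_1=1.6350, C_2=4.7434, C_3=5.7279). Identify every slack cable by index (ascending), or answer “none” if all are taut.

1, 3

cable 1: √((0.5000)²+(-1.0000)²)=1.1180, C_1=1.6350: slack
cable 2: √((4.5000)²+(1.5000)²)=4.7434, C_2=4.7434: taut
cable 3: √((-3.5000)²+(4.0000)²)=5.3151, C_3=5.7279: slack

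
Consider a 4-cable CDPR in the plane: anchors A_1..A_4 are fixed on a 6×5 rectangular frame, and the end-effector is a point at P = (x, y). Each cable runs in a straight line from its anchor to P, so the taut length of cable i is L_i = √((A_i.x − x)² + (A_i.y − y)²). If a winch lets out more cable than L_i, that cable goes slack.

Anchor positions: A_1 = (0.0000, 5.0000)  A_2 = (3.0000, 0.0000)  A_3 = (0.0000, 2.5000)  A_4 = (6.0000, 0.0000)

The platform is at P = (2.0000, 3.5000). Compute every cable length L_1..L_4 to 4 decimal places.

L_1: Δ = A_1−P = (-2.0000, 1.5000) → ‖Δ‖ = √6.2500 = 2.5000
L_2: Δ = A_2−P = (1.0000, -3.5000) → ‖Δ‖ = √13.2500 = 3.6401
L_3: Δ = A_3−P = (-2.0000, -1.0000) → ‖Δ‖ = √5.0000 = 2.2361
L_4: Δ = A_4−P = (4.0000, -3.5000) → ‖Δ‖ = √28.2500 = 5.3151

(2.5000, 3.6401, 2.2361, 5.3151)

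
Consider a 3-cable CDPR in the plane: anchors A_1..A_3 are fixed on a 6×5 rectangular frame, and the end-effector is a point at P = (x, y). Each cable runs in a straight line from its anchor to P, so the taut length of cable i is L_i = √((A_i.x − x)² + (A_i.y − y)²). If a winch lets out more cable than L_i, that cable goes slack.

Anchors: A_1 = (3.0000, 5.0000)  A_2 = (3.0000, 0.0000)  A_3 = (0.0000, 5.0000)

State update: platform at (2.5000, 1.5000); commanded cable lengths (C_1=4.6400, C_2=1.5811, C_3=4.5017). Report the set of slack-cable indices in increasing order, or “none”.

cable 1: L_1 = ‖A_1−P‖ = 3.5355;  C_1 = 4.6400 → slack
cable 2: L_2 = ‖A_2−P‖ = 1.5811;  C_2 = 1.5811 → taut
cable 3: L_3 = ‖A_3−P‖ = 4.3012;  C_3 = 4.5017 → slack

1, 3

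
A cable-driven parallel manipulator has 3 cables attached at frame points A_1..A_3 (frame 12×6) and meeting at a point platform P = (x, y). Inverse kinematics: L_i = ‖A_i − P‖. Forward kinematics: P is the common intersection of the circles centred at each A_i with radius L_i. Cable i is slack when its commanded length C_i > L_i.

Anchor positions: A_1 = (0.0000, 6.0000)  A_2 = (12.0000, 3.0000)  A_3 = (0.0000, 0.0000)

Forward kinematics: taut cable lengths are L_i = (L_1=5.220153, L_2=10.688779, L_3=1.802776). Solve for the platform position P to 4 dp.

each cable: (A_i−P)·(A_i−P) = L_i²; let q_i = ‖A_i‖²−L_i²
q_1 = 0.0000+36.0000−27.2500 = 8.7500
row 1: -24.0000x + 6.0000y = -30.0000  (q_2=38.7500)
row 2: 0.0000x + 12.0000y = 12.0000  (q_3=-3.2500)
Cramer on rows 1–2 → x = 1.5000, y = 1.0000

(1.5000, 1.0000)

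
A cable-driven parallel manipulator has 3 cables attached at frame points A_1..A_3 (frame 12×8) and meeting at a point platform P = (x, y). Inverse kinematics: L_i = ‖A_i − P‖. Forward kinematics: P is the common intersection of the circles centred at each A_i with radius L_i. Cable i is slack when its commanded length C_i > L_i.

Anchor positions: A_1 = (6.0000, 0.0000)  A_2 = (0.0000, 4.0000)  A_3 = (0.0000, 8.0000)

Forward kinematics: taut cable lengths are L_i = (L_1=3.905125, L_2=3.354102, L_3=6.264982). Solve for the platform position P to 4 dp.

(3.0000, 2.5000)

circle eqns → linear via eq_j − eq_1; set k_j = A_j·A_j − L_j²
k_1 = 36.0000+0.0000−15.2500 = 20.7500
12.0000·x − 8.0000·y = k_1−k_2 = 16.0000
12.0000·x − 16.0000·y = k_1−k_3 = -4.0000
solve first two rows → x=3.0000, y=2.5000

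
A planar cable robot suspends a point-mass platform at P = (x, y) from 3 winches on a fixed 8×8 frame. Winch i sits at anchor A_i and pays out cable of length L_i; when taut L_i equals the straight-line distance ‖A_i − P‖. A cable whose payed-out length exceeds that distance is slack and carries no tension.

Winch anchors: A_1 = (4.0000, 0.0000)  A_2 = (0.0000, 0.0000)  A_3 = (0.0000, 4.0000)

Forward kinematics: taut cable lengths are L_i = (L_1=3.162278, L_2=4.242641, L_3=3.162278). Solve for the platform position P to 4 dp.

(3.0000, 3.0000)

expand ‖A_i−P‖²=L_i² and subtract eq 1 (k_i ≔ ‖A_i‖²−L_i²)
k_1 = 16.0000+0.0000−10.0000 = 6.0000
eq1−eq2 → [8.0000  0.0000]·P = 24.0000
eq1−eq3 → [8.0000  -8.0000]·P = 0.0000
2×2 solve → P = (3.0000, 3.0000)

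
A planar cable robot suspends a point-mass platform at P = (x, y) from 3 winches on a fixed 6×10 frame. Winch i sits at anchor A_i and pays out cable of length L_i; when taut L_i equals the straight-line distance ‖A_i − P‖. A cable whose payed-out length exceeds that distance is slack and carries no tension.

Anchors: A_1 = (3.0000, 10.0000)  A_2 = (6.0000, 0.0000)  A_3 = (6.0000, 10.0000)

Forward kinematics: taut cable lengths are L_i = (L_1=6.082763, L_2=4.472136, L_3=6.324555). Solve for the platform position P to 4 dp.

(4.0000, 4.0000)

circle eqns → linear via eq_j − eq_1; set k_j = A_j·A_j − L_j²
k_1 = 9.0000+100.0000−37.0000 = 72.0000
-6.0000·x + 20.0000·y = k_1−k_2 = 56.0000
-6.0000·x + 0.0000·y = k_1−k_3 = -24.0000
solve first two rows → x=4.0000, y=4.0000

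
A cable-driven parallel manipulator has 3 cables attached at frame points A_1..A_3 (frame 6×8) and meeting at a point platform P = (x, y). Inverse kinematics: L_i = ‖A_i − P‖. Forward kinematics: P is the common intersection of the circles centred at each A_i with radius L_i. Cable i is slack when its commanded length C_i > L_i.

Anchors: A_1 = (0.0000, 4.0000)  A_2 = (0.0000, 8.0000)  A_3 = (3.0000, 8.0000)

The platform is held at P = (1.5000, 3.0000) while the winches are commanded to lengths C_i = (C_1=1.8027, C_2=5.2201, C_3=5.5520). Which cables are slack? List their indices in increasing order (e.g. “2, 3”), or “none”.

cable 1: L_1 = ‖A_1−P‖ = 1.8028;  C_1 = 1.8027 → taut
cable 2: L_2 = ‖A_2−P‖ = 5.2202;  C_2 = 5.2201 → taut
cable 3: L_3 = ‖A_3−P‖ = 5.2202;  C_3 = 5.5520 → slack

3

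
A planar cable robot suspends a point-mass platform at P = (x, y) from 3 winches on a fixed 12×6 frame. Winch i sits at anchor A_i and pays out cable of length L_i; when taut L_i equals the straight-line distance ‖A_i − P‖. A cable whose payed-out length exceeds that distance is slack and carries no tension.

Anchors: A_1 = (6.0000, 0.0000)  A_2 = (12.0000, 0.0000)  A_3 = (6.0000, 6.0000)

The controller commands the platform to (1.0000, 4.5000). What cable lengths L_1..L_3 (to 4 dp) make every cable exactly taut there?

cable 1: Δx=5.0000, Δy=-4.5000; L_1 = √(Δx²+Δy²) = 6.7268
cable 2: Δx=11.0000, Δy=-4.5000; L_2 = √(Δx²+Δy²) = 11.8849
cable 3: Δx=5.0000, Δy=1.5000; L_3 = √(Δx²+Δy²) = 5.2202

(6.7268, 11.8849, 5.2202)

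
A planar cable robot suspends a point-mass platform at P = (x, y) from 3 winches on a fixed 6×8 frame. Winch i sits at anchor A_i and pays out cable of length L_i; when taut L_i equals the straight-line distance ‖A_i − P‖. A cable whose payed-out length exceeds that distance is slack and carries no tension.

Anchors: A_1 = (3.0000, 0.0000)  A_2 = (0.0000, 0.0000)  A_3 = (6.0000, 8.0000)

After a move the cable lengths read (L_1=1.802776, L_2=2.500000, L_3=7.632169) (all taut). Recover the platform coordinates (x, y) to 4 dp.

(2.0000, 1.5000)

each cable: (A_i−P)·(A_i−P) = L_i²; let k_i = ‖A_i‖²−L_i²
k_1 = 9.0000+0.0000−3.2500 = 5.7500
row 1: 6.0000x + 0.0000y = 12.0000  (k_2=-6.2500)
row 2: -6.0000x − 16.0000y = -36.0000  (k_3=41.7500)
Cramer on rows 1–2 → x = 2.0000, y = 1.5000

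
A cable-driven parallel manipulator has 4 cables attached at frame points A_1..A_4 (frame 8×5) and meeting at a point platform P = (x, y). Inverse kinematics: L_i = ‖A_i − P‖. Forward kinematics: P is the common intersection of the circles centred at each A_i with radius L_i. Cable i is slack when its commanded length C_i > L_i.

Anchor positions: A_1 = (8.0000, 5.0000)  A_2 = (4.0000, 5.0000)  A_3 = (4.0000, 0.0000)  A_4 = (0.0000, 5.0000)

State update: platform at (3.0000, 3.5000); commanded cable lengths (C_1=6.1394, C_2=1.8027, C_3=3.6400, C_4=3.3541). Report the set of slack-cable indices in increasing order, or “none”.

1

cable 1: L_1 = ‖A_1−P‖ = 5.2202;  C_1 = 6.1394 → slack
cable 2: L_2 = ‖A_2−P‖ = 1.8028;  C_2 = 1.8027 → taut
cable 3: L_3 = ‖A_3−P‖ = 3.6401;  C_3 = 3.6400 → taut
cable 4: L_4 = ‖A_4−P‖ = 3.3541;  C_4 = 3.3541 → taut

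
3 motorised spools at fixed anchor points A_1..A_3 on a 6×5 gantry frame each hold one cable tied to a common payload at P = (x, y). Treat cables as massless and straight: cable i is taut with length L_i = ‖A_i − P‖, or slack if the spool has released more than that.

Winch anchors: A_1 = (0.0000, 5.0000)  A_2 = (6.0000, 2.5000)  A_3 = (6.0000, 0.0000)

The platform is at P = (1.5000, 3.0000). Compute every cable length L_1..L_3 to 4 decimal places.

(2.5000, 4.5277, 5.4083)

L_1 = √((0.0000−1.5000)² + (5.0000−3.0000)²) = 2.5000
L_2 = √((6.0000−1.5000)² + (2.5000−3.0000)²) = 4.5277
L_3 = √((6.0000−1.5000)² + (0.0000−3.0000)²) = 5.4083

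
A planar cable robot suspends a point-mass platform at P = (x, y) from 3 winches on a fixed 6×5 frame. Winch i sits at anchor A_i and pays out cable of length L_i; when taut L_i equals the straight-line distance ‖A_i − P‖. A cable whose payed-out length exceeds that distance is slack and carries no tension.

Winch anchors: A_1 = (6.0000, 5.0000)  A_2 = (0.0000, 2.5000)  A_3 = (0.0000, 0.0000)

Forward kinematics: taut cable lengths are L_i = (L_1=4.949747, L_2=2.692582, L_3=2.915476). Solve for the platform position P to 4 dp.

(2.5000, 1.5000)

circle eqns → linear via eq_j − eq_1; set k_j = A_j·A_j − L_j²
k_1 = 36.0000+25.0000−24.5000 = 36.5000
12.0000·x + 5.0000·y = k_1−k_2 = 37.5000
12.0000·x + 10.0000·y = k_1−k_3 = 45.0000
solve first two rows → x=2.5000, y=1.5000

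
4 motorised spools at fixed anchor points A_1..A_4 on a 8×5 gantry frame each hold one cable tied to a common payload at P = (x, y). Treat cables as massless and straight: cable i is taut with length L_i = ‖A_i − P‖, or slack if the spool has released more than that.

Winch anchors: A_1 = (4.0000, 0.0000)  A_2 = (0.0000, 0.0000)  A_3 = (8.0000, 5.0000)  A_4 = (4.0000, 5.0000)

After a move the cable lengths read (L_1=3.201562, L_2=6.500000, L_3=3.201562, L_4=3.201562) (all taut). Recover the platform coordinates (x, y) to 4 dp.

(6.0000, 2.5000)

expand ‖A_i−P‖²=L_i² and subtract eq 1 (c_i ≔ ‖A_i‖²−L_i²)
c_1 = 16.0000+0.0000−10.2500 = 5.7500
eq1−eq2 → [8.0000  0.0000]·P = 48.0000
eq1−eq3 → [-8.0000  -10.0000]·P = -73.0000
eq1−eq4 → [0.0000  -10.0000]·P = -25.0000
2×2 solve → P = (6.0000, 2.5000)
check cable 4: ‖A_4−P‖² = 10.2500 ≈ L_4² = 10.2500 ✓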